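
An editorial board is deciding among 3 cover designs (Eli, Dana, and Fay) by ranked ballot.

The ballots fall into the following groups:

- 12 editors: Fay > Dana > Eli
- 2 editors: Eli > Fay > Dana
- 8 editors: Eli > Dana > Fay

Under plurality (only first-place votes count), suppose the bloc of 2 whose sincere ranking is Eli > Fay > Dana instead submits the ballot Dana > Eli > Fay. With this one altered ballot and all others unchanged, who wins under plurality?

Fay

First-place totals with the altered ballot: Eli 8, Dana 2, Fay 12.
The winner is unchanged: still Fay.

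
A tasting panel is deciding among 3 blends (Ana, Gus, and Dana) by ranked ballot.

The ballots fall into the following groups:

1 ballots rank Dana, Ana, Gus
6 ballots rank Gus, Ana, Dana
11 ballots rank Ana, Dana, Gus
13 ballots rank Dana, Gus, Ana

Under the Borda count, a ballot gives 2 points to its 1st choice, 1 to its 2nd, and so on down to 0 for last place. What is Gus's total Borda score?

Borda scores:
  Ana: 1 + 6·1 + 11·2 + 13·0 = 29
  Gus: 0 + 6·2 + 11·0 + 13·1 = 25
  Dana: 2 + 6·0 + 11·1 + 13·2 = 39

25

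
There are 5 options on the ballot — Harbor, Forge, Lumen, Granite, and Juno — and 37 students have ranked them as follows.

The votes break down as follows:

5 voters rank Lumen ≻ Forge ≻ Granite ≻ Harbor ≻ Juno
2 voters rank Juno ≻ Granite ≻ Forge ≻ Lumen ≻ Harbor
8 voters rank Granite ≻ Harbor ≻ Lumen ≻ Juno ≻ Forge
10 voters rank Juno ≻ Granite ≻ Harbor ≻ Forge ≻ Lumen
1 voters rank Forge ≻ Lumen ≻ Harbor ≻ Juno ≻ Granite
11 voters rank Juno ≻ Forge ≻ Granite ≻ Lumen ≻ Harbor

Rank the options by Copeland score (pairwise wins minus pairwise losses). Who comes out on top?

Pairwise results:
  Harbor vs Forge: Forge wins 19–18.
  Harbor vs Lumen: Lumen wins 19–18.
  Harbor vs Granite: Granite wins 36–1.
  Harbor vs Juno: Juno wins 23–14.
  Forge vs Lumen: Forge wins 24–13.
  Forge vs Granite: Granite wins 20–17.
  Forge vs Juno: Juno wins 31–6.
  Lumen vs Granite: Granite wins 31–6.
  Lumen vs Juno: Juno wins 23–14.
  Granite vs Juno: Juno wins 24–13.
Copeland scores (wins − losses):
  Harbor: 0 − 4 = -4
  Forge: 2 − 2 = 0
  Lumen: 1 − 3 = -2
  Granite: 3 − 1 = 2
  Juno: 4 − 0 = 4
Juno has the best Copeland score.

Juno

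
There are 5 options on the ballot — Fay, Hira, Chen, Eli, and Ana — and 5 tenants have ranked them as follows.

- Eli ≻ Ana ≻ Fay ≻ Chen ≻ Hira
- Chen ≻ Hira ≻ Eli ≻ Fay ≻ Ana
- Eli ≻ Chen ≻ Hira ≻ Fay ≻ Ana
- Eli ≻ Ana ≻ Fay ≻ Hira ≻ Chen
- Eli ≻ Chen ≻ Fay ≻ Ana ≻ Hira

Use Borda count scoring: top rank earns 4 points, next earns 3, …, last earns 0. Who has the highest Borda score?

Eli

Borda scores:
  Fay: 2 + 1 + 1 + 2 + 2 = 8
  Hira: 0 + 3 + 2 + 1 + 0 = 6
  Chen: 1 + 4 + 3 + 0 + 3 = 11
  Eli: 4 + 2 + 4 + 4 + 4 = 18
  Ana: 3 + 0 + 0 + 3 + 1 = 7
Eli has the highest total.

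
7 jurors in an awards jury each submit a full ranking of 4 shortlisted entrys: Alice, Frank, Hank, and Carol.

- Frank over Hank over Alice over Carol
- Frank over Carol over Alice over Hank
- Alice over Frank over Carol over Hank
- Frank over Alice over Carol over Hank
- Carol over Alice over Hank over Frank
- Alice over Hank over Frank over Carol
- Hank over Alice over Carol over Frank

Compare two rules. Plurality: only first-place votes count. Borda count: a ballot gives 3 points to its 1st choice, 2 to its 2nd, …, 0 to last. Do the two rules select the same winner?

Plurality first-place counts: Alice 2, Frank 3, Hank 1, Carol 1 → Frank.
Borda totals: Alice 14, Frank 12, Hank 8, Carol 8 → Alice.
The two rules disagree: plurality picks Frank, Borda picks Alice.

No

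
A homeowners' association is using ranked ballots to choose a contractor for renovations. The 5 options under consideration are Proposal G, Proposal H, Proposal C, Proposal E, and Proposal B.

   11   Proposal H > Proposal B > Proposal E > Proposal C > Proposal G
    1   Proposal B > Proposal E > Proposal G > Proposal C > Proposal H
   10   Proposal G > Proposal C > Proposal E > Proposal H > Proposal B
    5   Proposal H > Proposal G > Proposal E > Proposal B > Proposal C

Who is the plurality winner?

First-place vote totals:
  Proposal G: 10
  Proposal H: 16
  Proposal C: 0
  Proposal E: 0
  Proposal B: 1
Proposal H has the most first-place votes.

Proposal H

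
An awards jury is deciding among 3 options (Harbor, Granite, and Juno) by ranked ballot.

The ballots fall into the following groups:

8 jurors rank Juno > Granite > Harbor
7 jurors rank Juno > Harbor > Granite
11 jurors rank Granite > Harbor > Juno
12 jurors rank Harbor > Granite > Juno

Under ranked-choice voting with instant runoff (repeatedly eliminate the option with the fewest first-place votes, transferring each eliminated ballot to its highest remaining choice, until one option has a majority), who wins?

Harbor

Round 1: Juno 15, Harbor 12, Granite 11. Granite has the fewest and is eliminated.
Round 2: Harbor 23, Juno 15. Harbor has a majority.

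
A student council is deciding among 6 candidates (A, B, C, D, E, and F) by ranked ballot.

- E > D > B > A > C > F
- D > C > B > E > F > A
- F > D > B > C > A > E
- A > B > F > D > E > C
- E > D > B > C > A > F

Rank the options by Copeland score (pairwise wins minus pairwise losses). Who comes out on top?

D

Pairwise results:
  A vs B: B wins 4–1.
  A vs C: C wins 3–2.
  A vs D: D wins 4–1.
  A vs E: E wins 3–2.
  A vs F: A wins 3–2.
  B vs C: B wins 4–1.
  B vs D: D wins 4–1.
  B vs E: B wins 3–2.
  B vs F: B wins 4–1.
  C vs D: D wins 5–0.
  C vs E: E wins 3–2.
  C vs F: C wins 3–2.
  D vs E: D wins 3–2.
  D vs F: D wins 3–2.
  E vs F: E wins 3–2.
Copeland scores (wins − losses):
  A: 1 − 4 = -3
  B: 4 − 1 = 3
  C: 2 − 3 = -1
  D: 5 − 0 = 5
  E: 3 − 2 = 1
  F: 0 − 5 = -5
D has the best Copeland score.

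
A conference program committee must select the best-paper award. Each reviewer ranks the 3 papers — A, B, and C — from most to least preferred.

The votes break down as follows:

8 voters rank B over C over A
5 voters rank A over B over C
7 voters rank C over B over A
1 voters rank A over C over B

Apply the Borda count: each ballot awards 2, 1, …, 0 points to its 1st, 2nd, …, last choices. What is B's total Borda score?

Borda scores:
  A: 8·0 + 5·2 + 7·0 + 2 = 12
  B: 8·2 + 5·1 + 7·1 + 0 = 28
  C: 8·1 + 5·0 + 7·2 + 1 = 23

28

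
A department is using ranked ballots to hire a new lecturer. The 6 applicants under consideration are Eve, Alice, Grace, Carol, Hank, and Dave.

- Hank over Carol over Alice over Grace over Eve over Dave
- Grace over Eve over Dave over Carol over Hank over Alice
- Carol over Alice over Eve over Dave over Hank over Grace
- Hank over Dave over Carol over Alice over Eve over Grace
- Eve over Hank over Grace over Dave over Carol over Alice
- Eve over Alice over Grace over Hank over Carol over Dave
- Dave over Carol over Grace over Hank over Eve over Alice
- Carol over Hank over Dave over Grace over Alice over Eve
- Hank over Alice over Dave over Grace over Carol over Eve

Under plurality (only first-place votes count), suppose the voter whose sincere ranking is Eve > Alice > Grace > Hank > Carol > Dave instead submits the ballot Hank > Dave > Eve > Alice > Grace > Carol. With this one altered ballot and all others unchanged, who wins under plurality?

Hank

First-place totals with the altered ballot: Eve 1, Alice 0, Grace 1, Carol 2, Hank 4, Dave 1.
The winner is unchanged: still Hank.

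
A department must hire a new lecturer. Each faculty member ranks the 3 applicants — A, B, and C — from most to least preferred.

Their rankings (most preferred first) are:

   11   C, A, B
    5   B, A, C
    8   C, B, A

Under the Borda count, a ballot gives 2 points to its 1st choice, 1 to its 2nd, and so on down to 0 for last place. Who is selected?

Borda scores:
  A: 11·1 + 5·1 + 8·0 = 16
  B: 11·0 + 5·2 + 8·1 = 18
  C: 11·2 + 5·0 + 8·2 = 38
C has the highest total.

C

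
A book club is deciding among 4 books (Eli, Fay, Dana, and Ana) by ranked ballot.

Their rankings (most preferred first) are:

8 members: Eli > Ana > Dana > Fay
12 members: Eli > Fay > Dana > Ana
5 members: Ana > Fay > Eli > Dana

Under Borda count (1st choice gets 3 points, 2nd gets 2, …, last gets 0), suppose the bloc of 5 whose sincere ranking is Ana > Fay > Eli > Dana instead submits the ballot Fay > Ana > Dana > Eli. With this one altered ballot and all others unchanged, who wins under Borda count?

Borda totals with the altered ballot: Eli 60, Fay 39, Dana 25, Ana 26.
The winner is unchanged: still Eli.

Eli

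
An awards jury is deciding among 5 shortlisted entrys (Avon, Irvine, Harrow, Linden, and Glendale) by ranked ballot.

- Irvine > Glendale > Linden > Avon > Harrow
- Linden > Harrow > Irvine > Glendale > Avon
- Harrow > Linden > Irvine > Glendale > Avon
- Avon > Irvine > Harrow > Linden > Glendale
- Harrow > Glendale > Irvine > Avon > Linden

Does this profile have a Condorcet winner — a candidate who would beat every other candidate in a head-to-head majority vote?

Yes

Head-to-head results (5 voters total):
Avon vs Irvine: Irvine wins 4–1.
Avon vs Harrow: Harrow wins 3–2.
Avon vs Linden: Linden wins 3–2.
Avon vs Glendale: Glendale wins 4–1.
Irvine vs Harrow: Harrow wins 3–2.
Irvine vs Linden: Irvine wins 3–2.
Irvine vs Glendale: Irvine wins 4–1.
Harrow vs Linden: Harrow wins 3–2.
Harrow vs Glendale: Harrow wins 4–1.
Linden vs Glendale: Linden wins 3–2.
Harrow beats each rival — Avon (3–2), Irvine (3–2), Linden (3–2), Glendale (4–1) — so Harrow is the Condorcet winner.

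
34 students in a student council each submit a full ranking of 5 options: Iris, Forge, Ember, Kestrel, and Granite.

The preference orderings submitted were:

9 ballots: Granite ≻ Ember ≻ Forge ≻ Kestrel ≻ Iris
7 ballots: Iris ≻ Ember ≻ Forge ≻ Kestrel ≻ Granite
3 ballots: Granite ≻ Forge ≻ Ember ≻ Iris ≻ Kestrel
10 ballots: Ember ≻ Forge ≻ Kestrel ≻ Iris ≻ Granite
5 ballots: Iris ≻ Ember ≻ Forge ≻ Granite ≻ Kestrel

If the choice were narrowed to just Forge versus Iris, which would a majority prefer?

Ballots ranking Forge above Iris: 9+3+10 = 22.
Ballots ranking Iris above Forge: 7+5 = 12.
Forge wins the head-to-head, 22–12.

Forge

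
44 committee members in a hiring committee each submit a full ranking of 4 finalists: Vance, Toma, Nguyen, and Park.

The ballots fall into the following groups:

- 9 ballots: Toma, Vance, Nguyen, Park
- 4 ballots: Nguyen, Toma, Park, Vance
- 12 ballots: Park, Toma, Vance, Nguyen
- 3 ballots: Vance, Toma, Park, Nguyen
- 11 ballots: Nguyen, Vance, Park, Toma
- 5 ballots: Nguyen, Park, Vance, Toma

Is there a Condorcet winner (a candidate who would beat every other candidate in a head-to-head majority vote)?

Head-to-head results (44 voters total):
Vance vs Toma: Toma wins 25–19.
Vance vs Nguyen: Vance wins 24–20.
Vance vs Park: Vance wins 23–21.
Toma vs Nguyen: Toma wins 24–20.
Toma vs Park: Park wins 28–16.
Nguyen vs Park: Nguyen wins 29–15.
No candidate beats all others: Vance beats Park beats Toma beats Vance, a majority cycle.

No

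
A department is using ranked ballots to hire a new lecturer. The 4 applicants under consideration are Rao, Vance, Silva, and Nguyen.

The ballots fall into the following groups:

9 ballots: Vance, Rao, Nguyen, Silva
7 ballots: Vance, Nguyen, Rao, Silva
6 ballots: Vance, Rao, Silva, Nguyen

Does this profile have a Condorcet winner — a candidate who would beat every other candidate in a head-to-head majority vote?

Head-to-head results (22 voters total):
Rao vs Vance: Vance wins 22–0.
Rao vs Silva: Rao wins 22–0.
Rao vs Nguyen: Rao wins 15–7.
Vance vs Silva: Vance wins 22–0.
Vance vs Nguyen: Vance wins 22–0.
Silva vs Nguyen: Nguyen wins 16–6.
Vance beats each rival — Rao (22–0), Silva (22–0), Nguyen (22–0) — so Vance is the Condorcet winner.

Yes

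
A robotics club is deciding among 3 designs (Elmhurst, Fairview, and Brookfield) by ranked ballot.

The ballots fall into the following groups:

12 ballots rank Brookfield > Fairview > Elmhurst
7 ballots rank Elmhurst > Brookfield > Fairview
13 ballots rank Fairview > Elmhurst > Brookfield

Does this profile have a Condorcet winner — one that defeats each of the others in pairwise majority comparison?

No

Head-to-head results (32 voters total):
Elmhurst vs Fairview: Fairview wins 25–7.
Elmhurst vs Brookfield: Elmhurst wins 20–12.
Fairview vs Brookfield: Brookfield wins 19–13.
No candidate beats all others: Elmhurst beats Brookfield beats Fairview beats Elmhurst, a majority cycle.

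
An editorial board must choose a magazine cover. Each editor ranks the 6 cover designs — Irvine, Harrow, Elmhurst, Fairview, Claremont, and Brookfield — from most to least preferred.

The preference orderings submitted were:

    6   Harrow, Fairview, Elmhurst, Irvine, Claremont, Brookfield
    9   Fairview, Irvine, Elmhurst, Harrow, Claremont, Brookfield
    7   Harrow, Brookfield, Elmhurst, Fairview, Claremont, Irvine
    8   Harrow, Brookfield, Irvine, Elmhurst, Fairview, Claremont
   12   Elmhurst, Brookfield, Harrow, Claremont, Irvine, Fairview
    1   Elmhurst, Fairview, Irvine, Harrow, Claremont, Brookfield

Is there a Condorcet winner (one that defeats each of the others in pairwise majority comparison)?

Head-to-head results (43 voters total):
Irvine vs Harrow: Harrow wins 33–10.
Irvine vs Elmhurst: Elmhurst wins 26–17.
Irvine vs Fairview: Fairview wins 23–20.
Irvine vs Claremont: Irvine wins 24–19.
Irvine vs Brookfield: Brookfield wins 27–16.
Harrow vs Elmhurst: Elmhurst wins 22–21.
Harrow vs Fairview: Harrow wins 33–10.
Harrow vs Claremont: Harrow wins 43–0.
Harrow vs Brookfield: Harrow wins 31–12.
Elmhurst vs Fairview: Elmhurst wins 28–15.
Elmhurst vs Claremont: Elmhurst wins 43–0.
Elmhurst vs Brookfield: Elmhurst wins 28–15.
Fairview vs Claremont: Fairview wins 31–12.
Fairview vs Brookfield: Brookfield wins 27–16.
Claremont vs Brookfield: Brookfield wins 27–16.
Elmhurst beats each rival — Irvine (26–17), Harrow (22–21), Fairview (28–15), Claremont (43–0), Brookfield (28–15) — so Elmhurst is the Condorcet winner.

Yes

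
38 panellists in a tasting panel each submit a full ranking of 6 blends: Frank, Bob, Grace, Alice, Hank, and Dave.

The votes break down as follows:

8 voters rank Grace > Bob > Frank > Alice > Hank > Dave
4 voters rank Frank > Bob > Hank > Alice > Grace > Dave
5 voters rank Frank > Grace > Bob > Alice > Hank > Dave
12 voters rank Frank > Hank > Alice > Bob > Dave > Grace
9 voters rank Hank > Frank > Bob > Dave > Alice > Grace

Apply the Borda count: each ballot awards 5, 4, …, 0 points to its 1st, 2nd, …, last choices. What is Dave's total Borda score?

30

Borda scores:
  Frank: 8·3 + 4·5 + 5·5 + 12·5 + 9·4 = 165
  Bob: 8·4 + 4·4 + 5·3 + 12·2 + 9·3 = 114
  Grace: 8·5 + 4·1 + 5·4 + 12·0 + 9·0 = 64
  Alice: 8·2 + 4·2 + 5·2 + 12·3 + 9·1 = 79
  Hank: 8·1 + 4·3 + 5·1 + 12·4 + 9·5 = 118
  Dave: 8·0 + 4·0 + 5·0 + 12·1 + 9·2 = 30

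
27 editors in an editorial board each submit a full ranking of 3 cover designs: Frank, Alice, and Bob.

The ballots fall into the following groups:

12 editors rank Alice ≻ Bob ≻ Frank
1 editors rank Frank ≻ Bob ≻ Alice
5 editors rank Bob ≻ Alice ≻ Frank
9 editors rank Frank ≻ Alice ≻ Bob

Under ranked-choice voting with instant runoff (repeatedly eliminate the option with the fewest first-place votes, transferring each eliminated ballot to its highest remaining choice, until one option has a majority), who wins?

Alice

Round 1: Alice 12, Frank 10, Bob 5. Bob has the fewest and is eliminated.
Round 2: Alice 17, Frank 10. Alice has a majority.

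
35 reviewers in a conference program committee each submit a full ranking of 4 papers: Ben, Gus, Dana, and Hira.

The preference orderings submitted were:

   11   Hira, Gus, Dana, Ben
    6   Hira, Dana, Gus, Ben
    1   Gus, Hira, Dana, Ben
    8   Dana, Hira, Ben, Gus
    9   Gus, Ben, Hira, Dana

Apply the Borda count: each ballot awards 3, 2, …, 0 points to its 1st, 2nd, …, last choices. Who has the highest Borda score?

Hira

Borda scores:
  Ben: 11·0 + 6·0 + 0 + 8·1 + 9·2 = 26
  Gus: 11·2 + 6·1 + 3 + 8·0 + 9·3 = 58
  Dana: 11·1 + 6·2 + 1 + 8·3 + 9·0 = 48
  Hira: 11·3 + 6·3 + 2 + 8·2 + 9·1 = 78
Hira has the highest total.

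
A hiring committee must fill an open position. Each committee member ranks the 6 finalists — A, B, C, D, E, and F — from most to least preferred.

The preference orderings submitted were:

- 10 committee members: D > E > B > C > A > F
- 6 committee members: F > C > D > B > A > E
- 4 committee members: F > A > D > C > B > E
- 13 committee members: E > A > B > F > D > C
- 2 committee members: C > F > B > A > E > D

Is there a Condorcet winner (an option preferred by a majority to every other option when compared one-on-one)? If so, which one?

There is no Condorcet winner

Head-to-head results (35 voters total):
A vs B: B wins 18–17.
A vs C: C wins 18–17.
A vs D: A wins 19–16.
A vs E: E wins 23–12.
A vs F: A wins 23–12.
B vs C: B wins 23–12.
B vs D: D wins 20–15.
B vs E: E wins 23–12.
B vs F: B wins 23–12.
C vs D: D wins 27–8.
C vs E: E wins 23–12.
C vs F: F wins 23–12.
D vs E: D wins 20–15.
D vs F: F wins 25–10.
E vs F: E wins 23–12.
No candidate beats all others: A beats D beats B beats A, a majority cycle.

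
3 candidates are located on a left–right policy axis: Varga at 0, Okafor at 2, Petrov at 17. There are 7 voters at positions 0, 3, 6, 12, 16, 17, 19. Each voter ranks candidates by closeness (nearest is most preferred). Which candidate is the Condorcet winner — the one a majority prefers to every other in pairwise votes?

With single-peaked preferences on a line, the Condorcet winner is the candidate closest to the median voter.
The median voter (position 12) is closest to Petrov at 17.
Check: Petrov vs Varga — voters closer to Petrov: 4 of 7.

Petrov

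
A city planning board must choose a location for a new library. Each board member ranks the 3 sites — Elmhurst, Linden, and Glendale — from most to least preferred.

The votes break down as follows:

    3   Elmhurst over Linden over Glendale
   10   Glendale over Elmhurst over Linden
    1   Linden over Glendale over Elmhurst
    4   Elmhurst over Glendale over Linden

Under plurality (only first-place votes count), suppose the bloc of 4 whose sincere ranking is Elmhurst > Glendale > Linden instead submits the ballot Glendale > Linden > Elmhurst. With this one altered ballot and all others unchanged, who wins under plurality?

Glendale

First-place totals with the altered ballot: Elmhurst 3, Linden 1, Glendale 14.
The winner is unchanged: still Glendale.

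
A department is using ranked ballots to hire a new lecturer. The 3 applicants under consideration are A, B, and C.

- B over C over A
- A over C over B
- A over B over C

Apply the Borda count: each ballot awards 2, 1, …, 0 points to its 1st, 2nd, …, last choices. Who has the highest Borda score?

Borda scores:
  A: 0 + 2 + 2 = 4
  B: 2 + 0 + 1 = 3
  C: 1 + 1 + 0 = 2
A has the highest total.

A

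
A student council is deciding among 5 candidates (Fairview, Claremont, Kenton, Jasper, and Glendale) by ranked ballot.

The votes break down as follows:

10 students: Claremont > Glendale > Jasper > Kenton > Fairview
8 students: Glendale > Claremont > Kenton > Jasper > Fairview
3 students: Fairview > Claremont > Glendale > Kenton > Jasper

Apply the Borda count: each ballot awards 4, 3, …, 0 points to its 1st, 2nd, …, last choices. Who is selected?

Claremont

Borda scores:
  Fairview: 10·0 + 8·0 + 3·4 = 12
  Claremont: 10·4 + 8·3 + 3·3 = 73
  Kenton: 10·1 + 8·2 + 3·1 = 29
  Jasper: 10·2 + 8·1 + 3·0 = 28
  Glendale: 10·3 + 8·4 + 3·2 = 68
Claremont has the highest total.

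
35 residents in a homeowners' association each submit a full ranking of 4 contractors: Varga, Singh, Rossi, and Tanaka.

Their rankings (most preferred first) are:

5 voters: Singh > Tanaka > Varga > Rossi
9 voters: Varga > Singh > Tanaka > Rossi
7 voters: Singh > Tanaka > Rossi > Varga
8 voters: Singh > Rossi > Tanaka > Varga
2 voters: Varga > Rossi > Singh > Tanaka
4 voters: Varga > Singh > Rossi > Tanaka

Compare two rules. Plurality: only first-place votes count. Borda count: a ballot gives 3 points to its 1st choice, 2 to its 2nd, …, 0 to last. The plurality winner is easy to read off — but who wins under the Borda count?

Plurality first-place counts: Varga 15, Singh 20, Rossi 0, Tanaka 0 → Singh.
Borda totals: Varga 50, Singh 88, Rossi 31, Tanaka 41 → Singh.

Singh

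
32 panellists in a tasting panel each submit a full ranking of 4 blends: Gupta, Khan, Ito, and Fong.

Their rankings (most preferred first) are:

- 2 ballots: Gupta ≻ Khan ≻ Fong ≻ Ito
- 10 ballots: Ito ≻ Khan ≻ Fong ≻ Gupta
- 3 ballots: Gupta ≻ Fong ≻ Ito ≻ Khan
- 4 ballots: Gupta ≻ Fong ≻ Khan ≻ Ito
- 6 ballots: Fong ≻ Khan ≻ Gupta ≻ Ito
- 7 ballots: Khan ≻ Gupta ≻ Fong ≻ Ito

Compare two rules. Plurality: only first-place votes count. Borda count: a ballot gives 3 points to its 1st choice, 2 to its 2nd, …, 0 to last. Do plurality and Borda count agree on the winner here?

Plurality first-place counts: Gupta 9, Khan 7, Ito 10, Fong 6 → Ito.
Borda totals: Gupta 47, Khan 61, Ito 33, Fong 51 → Khan.
The two rules disagree: plurality picks Ito, Borda picks Khan.

No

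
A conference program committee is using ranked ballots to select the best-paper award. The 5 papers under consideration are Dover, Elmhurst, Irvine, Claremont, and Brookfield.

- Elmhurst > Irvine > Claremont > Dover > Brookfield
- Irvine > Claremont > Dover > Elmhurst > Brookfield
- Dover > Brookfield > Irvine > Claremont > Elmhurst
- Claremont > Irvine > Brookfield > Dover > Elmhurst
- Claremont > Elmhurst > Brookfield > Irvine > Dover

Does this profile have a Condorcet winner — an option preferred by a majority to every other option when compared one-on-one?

Yes

Head-to-head results (5 voters total):
Dover vs Elmhurst: Dover wins 3–2.
Dover vs Irvine: Irvine wins 4–1.
Dover vs Claremont: Claremont wins 4–1.
Dover vs Brookfield: Dover wins 3–2.
Elmhurst vs Irvine: Irvine wins 3–2.
Elmhurst vs Claremont: Claremont wins 4–1.
Elmhurst vs Brookfield: Elmhurst wins 3–2.
Irvine vs Claremont: Irvine wins 3–2.
Irvine vs Brookfield: Irvine wins 3–2.
Claremont vs Brookfield: Claremont wins 4–1.
Irvine beats each rival — Dover (4–1), Elmhurst (3–2), Claremont (3–2), Brookfield (3–2) — so Irvine is the Condorcet winner.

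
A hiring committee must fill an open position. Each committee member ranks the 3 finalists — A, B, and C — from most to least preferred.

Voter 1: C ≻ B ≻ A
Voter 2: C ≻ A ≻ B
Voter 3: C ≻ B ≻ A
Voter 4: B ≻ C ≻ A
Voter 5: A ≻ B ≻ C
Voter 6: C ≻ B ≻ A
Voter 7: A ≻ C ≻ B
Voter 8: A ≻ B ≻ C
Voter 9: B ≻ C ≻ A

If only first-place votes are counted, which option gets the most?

C

First-place vote totals:
  A: 3
  B: 2
  C: 4
C has the most first-place votes.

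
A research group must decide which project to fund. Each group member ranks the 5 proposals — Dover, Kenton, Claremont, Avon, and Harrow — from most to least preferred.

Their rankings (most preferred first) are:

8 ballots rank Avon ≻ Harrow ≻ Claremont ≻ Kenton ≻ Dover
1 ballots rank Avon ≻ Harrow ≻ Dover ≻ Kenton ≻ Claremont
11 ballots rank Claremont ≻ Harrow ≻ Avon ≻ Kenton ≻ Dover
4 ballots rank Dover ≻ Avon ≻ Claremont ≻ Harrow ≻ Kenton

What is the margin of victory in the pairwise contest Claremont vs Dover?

14

Ballots ranking Claremont above Dover: 8+11 = 19.
Ballots ranking Dover above Claremont: 1+4 = 5.
Claremont wins 19–5, a margin of 14.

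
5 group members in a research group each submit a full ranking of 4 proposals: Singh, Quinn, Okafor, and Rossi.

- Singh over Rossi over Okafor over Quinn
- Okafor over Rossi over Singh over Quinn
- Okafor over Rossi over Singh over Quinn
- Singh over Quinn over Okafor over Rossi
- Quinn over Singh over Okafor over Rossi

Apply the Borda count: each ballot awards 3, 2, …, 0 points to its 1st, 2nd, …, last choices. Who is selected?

Borda scores:
  Singh: 3 + 1 + 1 + 3 + 2 = 10
  Quinn: 0 + 0 + 0 + 2 + 3 = 5
  Okafor: 1 + 3 + 3 + 1 + 1 = 9
  Rossi: 2 + 2 + 2 + 0 + 0 = 6
Singh has the highest total.

Singh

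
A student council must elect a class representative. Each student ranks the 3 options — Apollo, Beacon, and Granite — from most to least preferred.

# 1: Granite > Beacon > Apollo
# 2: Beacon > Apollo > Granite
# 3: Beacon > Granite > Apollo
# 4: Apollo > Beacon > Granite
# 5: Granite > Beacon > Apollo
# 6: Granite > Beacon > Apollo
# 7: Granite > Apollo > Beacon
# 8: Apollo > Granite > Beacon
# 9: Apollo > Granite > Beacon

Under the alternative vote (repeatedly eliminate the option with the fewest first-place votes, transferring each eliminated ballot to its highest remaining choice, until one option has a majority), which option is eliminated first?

Round 1: Granite 4, Apollo 3, Beacon 2. Beacon has the fewest and is eliminated.
Round 2: Granite 5, Apollo 4. Granite has a majority.

Beacon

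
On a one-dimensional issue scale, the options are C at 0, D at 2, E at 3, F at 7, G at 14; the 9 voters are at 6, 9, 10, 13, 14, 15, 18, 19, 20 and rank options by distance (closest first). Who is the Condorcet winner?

With single-peaked preferences on a line, the Condorcet winner is the candidate closest to the median voter.
The median voter (position 14) is closest to G at 14.
Check: G vs F — voters closer to G: 6 of 9.

G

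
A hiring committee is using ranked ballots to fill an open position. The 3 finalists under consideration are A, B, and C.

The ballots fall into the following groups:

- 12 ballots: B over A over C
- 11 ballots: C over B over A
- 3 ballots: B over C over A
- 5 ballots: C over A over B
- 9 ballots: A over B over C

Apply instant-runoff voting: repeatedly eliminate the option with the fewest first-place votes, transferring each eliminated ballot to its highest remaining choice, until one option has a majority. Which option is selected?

Round 1: C 16, B 15, A 9. A has the fewest and is eliminated.
Round 2: B 24, C 16. B has a majority.

B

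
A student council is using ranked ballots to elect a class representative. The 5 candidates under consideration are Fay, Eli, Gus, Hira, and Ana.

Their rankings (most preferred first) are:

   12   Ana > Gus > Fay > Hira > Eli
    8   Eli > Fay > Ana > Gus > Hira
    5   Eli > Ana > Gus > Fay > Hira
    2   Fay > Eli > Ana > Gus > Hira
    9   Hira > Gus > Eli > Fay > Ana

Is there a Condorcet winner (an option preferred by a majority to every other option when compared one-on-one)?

Head-to-head results (36 voters total):
Fay vs Eli: Eli wins 22–14.
Fay vs Gus: Gus wins 26–10.
Fay vs Hira: Fay wins 27–9.
Fay vs Ana: Fay wins 19–17.
Eli vs Gus: Gus wins 21–15.
Eli vs Hira: Hira wins 21–15.
Eli vs Ana: Eli wins 24–12.
Gus vs Hira: Gus wins 27–9.
Gus vs Ana: Ana wins 27–9.
Hira vs Ana: Ana wins 27–9.
No candidate beats all others: Fay beats Hira beats Eli beats Fay, a majority cycle.

No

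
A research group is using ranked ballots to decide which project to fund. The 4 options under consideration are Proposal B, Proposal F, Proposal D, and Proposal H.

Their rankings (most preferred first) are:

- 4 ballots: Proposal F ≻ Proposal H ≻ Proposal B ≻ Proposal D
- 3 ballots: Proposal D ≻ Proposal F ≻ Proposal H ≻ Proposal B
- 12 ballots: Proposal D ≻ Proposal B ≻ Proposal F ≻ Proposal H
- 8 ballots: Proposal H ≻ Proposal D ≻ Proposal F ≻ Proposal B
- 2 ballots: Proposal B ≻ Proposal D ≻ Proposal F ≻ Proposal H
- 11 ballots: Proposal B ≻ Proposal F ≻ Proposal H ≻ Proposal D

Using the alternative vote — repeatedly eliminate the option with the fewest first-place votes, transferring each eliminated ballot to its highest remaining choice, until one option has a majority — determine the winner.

Proposal D

Round 1: Proposal D 15, Proposal B 13, Proposal H 8, Proposal F 4. Proposal F has the fewest and is eliminated.
Round 2: Proposal D 15, Proposal B 13, Proposal H 12. Proposal H has the fewest and is eliminated.
Round 3: Proposal D 23, Proposal B 17. Proposal D has a majority.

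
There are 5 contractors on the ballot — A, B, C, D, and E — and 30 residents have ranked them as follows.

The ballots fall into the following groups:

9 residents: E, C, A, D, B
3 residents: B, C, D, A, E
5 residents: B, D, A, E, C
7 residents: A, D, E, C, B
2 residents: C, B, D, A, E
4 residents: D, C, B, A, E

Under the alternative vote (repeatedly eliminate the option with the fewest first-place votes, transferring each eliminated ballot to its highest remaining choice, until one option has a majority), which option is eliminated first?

Round 1: E 9, B 8, A 7, D 4, C 2. C has the fewest and is eliminated.
Round 2: B 10, E 9, A 7, D 4. D has the fewest and is eliminated.
Round 3: B 14, E 9, A 7. A has the fewest and is eliminated.
Round 4: E 16, B 14. E has a majority.

C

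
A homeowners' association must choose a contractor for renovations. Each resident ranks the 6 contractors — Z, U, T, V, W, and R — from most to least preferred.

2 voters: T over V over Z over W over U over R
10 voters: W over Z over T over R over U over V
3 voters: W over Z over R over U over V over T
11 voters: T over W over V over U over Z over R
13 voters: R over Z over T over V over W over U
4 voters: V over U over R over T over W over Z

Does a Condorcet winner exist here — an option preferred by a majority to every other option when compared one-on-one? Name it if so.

Head-to-head results (43 voters total):
Z vs U: Z wins 28–15.
Z vs T: Z wins 26–17.
Z vs V: Z wins 26–17.
Z vs W: W wins 28–15.
Z vs R: Z wins 26–17.
U vs T: T wins 36–7.
U vs V: V wins 30–13.
U vs W: W wins 39–4.
U vs R: R wins 26–17.
T vs V: T wins 36–7.
T vs W: T wins 30–13.
T vs R: T wins 23–20.
V vs W: W wins 24–19.
V vs R: R wins 26–17.
W vs R: W wins 26–17.
No candidate beats all others: Z beats T beats W beats Z, a majority cycle.

None — there is no Condorcet winner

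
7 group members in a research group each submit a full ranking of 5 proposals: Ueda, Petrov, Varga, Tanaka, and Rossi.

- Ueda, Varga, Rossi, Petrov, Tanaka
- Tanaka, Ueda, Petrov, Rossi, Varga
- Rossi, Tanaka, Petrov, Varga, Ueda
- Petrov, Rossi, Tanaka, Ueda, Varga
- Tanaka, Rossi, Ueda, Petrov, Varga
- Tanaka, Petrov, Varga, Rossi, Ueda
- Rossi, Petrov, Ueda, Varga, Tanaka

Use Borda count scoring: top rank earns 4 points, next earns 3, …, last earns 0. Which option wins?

Borda scores:
  Ueda: 4 + 3 + 0 + 1 + 2 + 0 + 2 = 12
  Petrov: 1 + 2 + 2 + 4 + 1 + 3 + 3 = 16
  Varga: 3 + 0 + 1 + 0 + 0 + 2 + 1 = 7
  Tanaka: 0 + 4 + 3 + 2 + 4 + 4 + 0 = 17
  Rossi: 2 + 1 + 4 + 3 + 3 + 1 + 4 = 18
Rossi has the highest total.

Rossi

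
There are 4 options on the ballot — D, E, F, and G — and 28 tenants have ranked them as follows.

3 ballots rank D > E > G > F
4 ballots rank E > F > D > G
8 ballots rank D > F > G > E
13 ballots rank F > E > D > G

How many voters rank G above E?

8

Ballots ranking G above E: 8.
Ballots ranking E above G: 3+4+13 = 20.
So 8 of 28 voters prefer G to E.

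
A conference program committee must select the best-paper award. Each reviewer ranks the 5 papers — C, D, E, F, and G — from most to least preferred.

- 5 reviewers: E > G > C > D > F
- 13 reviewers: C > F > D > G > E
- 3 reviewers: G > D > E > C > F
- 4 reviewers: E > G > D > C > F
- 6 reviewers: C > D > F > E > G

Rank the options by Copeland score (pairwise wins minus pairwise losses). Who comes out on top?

C

Pairwise results:
  C vs D: C wins 24–7.
  C vs E: C wins 19–12.
  C vs F: C wins 31–0.
  C vs G: C wins 19–12.
  D vs E: D wins 22–9.
  D vs F: D wins 18–13.
  D vs G: D wins 19–12.
  E vs F: F wins 19–12.
  E vs G: G wins 16–15.
  F vs G: F wins 19–12.
Copeland scores (wins − losses):
  C: 4 − 0 = 4
  D: 3 − 1 = 2
  E: 0 − 4 = -4
  F: 2 − 2 = 0
  G: 1 − 3 = -2
C has the best Copeland score.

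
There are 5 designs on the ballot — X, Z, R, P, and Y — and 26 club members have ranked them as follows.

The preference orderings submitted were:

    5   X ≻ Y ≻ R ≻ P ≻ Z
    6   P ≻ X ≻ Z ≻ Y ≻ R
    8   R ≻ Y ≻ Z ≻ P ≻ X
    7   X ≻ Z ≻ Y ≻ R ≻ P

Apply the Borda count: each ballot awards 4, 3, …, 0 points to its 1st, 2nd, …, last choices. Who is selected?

X

Borda scores:
  X: 5·4 + 6·3 + 8·0 + 7·4 = 66
  Z: 5·0 + 6·2 + 8·2 + 7·3 = 49
  R: 5·2 + 6·0 + 8·4 + 7·1 = 49
  P: 5·1 + 6·4 + 8·1 + 7·0 = 37
  Y: 5·3 + 6·1 + 8·3 + 7·2 = 59
X has the highest total.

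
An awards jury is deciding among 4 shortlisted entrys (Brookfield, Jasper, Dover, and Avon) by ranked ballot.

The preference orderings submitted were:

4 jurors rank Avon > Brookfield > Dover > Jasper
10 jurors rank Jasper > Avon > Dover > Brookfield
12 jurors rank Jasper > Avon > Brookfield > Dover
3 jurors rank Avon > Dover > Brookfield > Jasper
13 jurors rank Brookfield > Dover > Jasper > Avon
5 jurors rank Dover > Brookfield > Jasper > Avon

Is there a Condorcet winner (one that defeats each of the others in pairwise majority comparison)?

No

Head-to-head results (47 voters total):
Brookfield vs Jasper: Brookfield wins 25–22.
Brookfield vs Dover: Brookfield wins 29–18.
Brookfield vs Avon: Avon wins 29–18.
Jasper vs Dover: Dover wins 25–22.
Jasper vs Avon: Jasper wins 40–7.
Dover vs Avon: Avon wins 29–18.
No candidate beats all others: Brookfield beats Jasper beats Avon beats Brookfield, a majority cycle.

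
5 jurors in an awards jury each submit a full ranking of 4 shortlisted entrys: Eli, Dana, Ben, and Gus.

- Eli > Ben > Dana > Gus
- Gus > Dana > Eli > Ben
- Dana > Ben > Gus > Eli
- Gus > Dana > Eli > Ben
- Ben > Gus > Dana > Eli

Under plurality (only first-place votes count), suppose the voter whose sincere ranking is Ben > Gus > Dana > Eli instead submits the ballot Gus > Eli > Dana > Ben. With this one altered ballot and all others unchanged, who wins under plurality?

Gus

First-place totals with the altered ballot: Eli 1, Dana 1, Ben 0, Gus 3.
The winner is unchanged: still Gus.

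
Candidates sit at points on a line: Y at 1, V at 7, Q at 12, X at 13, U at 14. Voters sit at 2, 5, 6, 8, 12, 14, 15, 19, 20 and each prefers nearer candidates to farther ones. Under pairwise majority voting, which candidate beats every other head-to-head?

Q

With single-peaked preferences on a line, the Condorcet winner is the candidate closest to the median voter.
The median voter (position 12) is closest to Q at 12.
Check: Q vs V — voters closer to Q: 5 of 9.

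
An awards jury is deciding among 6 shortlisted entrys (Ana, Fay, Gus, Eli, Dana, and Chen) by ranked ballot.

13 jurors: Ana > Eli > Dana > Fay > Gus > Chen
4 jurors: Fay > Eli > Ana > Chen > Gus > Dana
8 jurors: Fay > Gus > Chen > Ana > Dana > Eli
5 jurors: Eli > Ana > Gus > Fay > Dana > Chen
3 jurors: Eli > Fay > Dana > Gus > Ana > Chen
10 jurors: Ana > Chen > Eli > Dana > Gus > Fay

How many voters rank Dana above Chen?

Ballots ranking Dana above Chen: 13+5+3 = 21.
Ballots ranking Chen above Dana: 4+8+10 = 22.
So 21 of 43 voters prefer Dana to Chen.

21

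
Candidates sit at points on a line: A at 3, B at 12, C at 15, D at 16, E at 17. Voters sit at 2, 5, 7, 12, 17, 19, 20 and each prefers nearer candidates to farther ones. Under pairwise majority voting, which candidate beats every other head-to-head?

B

With single-peaked preferences on a line, the Condorcet winner is the candidate closest to the median voter.
The median voter (position 12) is closest to B at 12.
Check: B vs D — voters closer to B: 4 of 7.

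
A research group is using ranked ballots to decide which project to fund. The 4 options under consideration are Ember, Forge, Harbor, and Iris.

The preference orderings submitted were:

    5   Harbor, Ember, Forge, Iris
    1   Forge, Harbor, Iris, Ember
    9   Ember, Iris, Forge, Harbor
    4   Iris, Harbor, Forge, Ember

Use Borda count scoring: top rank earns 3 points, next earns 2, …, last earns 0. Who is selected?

Ember

Borda scores:
  Ember: 5·2 + 0 + 9·3 + 4·0 = 37
  Forge: 5·1 + 3 + 9·1 + 4·1 = 21
  Harbor: 5·3 + 2 + 9·0 + 4·2 = 25
  Iris: 5·0 + 1 + 9·2 + 4·3 = 31
Ember has the highest total.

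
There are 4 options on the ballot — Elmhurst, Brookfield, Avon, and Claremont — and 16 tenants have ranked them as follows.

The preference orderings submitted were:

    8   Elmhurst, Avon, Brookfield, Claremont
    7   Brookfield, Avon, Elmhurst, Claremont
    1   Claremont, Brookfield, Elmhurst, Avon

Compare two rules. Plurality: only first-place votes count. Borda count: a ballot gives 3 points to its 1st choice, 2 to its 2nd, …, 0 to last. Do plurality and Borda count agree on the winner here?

Yes

Plurality first-place counts: Elmhurst 8, Brookfield 7, Avon 0, Claremont 1 → Elmhurst.
Borda totals: Elmhurst 32, Brookfield 31, Avon 30, Claremont 3 → Elmhurst.
The two rules agree on Elmhurst.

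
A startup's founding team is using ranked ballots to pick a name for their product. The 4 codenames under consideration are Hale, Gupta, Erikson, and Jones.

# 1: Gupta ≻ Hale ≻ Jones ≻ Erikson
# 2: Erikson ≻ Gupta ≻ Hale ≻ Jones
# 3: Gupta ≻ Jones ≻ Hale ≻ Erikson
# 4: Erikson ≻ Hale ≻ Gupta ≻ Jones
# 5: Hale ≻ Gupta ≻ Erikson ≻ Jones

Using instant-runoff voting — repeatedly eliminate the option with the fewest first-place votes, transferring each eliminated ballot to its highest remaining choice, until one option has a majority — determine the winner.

Round 1: Gupta 2, Erikson 2, Hale 1, Jones 0. Jones has the fewest and is eliminated.
Round 2: Gupta 2, Erikson 2, Hale 1. Hale has the fewest and is eliminated.
Round 3: Gupta 3, Erikson 2. Gupta has a majority.

Gupta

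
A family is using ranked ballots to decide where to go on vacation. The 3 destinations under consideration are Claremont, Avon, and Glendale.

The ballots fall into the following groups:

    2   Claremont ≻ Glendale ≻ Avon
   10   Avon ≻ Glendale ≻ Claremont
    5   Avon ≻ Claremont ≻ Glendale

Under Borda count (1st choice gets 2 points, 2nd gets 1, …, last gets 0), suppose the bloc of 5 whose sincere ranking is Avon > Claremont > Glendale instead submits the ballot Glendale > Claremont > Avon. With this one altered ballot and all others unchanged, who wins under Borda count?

Borda totals with the altered ballot: Claremont 9, Avon 20, Glendale 22.
The switch changes the winner from Avon to Glendale.

Glendale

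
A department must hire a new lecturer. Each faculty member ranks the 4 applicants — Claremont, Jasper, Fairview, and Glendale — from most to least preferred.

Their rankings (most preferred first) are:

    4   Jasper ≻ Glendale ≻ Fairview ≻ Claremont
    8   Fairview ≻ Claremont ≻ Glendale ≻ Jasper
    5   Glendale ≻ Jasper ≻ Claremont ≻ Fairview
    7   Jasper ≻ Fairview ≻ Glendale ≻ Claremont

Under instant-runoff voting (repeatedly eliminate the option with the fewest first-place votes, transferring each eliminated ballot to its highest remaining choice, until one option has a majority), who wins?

Jasper

Round 1: Jasper 11, Fairview 8, Glendale 5, Claremont 0. Claremont has the fewest and is eliminated.
Round 2: Jasper 11, Fairview 8, Glendale 5. Glendale has the fewest and is eliminated.
Round 3: Jasper 16, Fairview 8. Jasper has a majority.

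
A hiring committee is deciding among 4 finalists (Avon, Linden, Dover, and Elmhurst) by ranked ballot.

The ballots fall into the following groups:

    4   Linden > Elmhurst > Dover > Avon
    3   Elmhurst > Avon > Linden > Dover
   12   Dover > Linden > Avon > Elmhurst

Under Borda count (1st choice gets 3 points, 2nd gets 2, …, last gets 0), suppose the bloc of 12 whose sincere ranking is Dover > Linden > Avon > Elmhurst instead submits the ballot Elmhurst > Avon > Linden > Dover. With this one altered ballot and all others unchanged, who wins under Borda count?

Elmhurst

Borda totals with the altered ballot: Avon 30, Linden 27, Dover 4, Elmhurst 53.
The switch changes the winner from Dover to Elmhurst.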